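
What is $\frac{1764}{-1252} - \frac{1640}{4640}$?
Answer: $- \frac{63989}{36308} \approx -1.7624$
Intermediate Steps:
$\frac{1764}{-1252} - \frac{1640}{4640} = 1764 \left(- \frac{1}{1252}\right) - \frac{41}{116} = - \frac{441}{313} - \frac{41}{116} = - \frac{63989}{36308}$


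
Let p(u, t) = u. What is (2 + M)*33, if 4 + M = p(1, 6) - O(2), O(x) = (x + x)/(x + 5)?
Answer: -363/7 ≈ -51.857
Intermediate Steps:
O(x) = 2*x/(5 + x) (O(x) = (2*x)/(5 + x) = 2*x/(5 + x))
M = -25/7 (M = -4 + (1 - 2*2/(5 + 2)) = -4 + (1 - 2*2/7) = -4 + (1 - 1*4/7) = -4 + (1 - 4/7) = -4 + 3/7 = -25/7 ≈ -3.5714)
(2 + M)*33 = (2 - 25/7)*33 = -11/7*33 = -363/7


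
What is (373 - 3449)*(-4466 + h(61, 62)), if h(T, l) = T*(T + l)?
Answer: -9341812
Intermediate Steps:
(373 - 3449)*(-4466 + h(61, 62)) = (373 - 3449)*(-4466 + 61*(61 + 62)) = -3076*(-4466 + 61*123) = -3076*(-4466 + 7503) = -3076*3037 = -9341812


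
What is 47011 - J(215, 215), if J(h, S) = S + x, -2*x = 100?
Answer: 46846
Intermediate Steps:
x = -50 (x = -½*100 = -50)
J(h, S) = -50 + S (J(h, S) = S - 50 = -50 + S)
47011 - J(215, 215) = 47011 - (-50 + 215) = 47011 - 1*165 = 47011 - 165 = 46846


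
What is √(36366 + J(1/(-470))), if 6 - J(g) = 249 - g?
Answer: √7979570230/470 ≈ 190.06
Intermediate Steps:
J(g) = -243 + g (J(g) = 6 - (249 - g) = 6 + (-249 + g) = -243 + g)
√(36366 + J(1/(-470))) = √(36366 + (-243 + 1/(-470))) = √(36366 + (-243 - 1/470)) = √(36366 - 114211/470) = √(16977809/470) = √7979570230/470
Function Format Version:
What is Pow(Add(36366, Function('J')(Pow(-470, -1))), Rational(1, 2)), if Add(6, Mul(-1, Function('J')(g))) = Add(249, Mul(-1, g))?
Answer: Mul(Rational(1, 470), Pow(7979570230, Rational(1, 2))) ≈ 190.06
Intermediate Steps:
Function('J')(g) = Add(-243, g) (Function('J')(g) = Add(6, Mul(-1, Add(249, Mul(-1, g)))) = Add(6, Add(-249, g)) = Add(-243, g))
Pow(Add(36366, Function('J')(Pow(-470, -1))), Rational(1, 2)) = Pow(Add(36366, Add(-243, Pow(-470, -1))), Rational(1, 2)) = Pow(Add(36366, Add(-243, Rational(-1, 470))), Rational(1, 2)) = Pow(Add(36366, Rational(-114211, 470)), Rational(1, 2)) = Pow(Rational(16977809, 470), Rational(1, 2)) = Mul(Rational(1, 470), Pow(7979570230, Rational(1, 2)))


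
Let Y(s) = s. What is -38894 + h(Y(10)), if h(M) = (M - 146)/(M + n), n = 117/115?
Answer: -49294338/1267 ≈ -38906.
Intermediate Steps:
n = 117/115 (n = 117*(1/115) = 117/115 ≈ 1.0174)
h(M) = (-146 + M)/(117/115 + M) (h(M) = (M - 146)/(M + 117/115) = (-146 + M)/(117/115 + M))
-38894 + h(Y(10)) = -38894 + 115*(-146 + 10)/(117 + 115*10) = -38894 + 115*(-136)/(117 + 1150) = -38894 + 115*(-136)/1267 = -38894 + 115*(1/1267)*(-136) = -38894 - 15640/1267 = -49294338/1267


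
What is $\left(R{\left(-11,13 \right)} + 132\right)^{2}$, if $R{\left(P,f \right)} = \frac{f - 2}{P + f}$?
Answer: $\frac{75625}{4} \approx 18906.0$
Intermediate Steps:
$R{\left(P,f \right)} = \frac{-2 + f}{P + f}$
$\left(R{\left(-11,13 \right)} + 132\right)^{2} = \left(\frac{-2 + 13}{-11 + 13} + 132\right)^{2} = \left(\frac{1}{2} \cdot 11 + 132\right)^{2} = \left(\frac{11}{2} + 132\right)^{2} = \left(\frac{275}{2}\right)^{2} = \frac{75625}{4}$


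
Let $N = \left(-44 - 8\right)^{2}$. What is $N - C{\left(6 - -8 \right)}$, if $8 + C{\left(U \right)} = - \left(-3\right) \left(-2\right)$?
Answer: $2718$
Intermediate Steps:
$N = 2704$ ($N = \left(-52\right)^{2} = 2704$)
$C{\left(U \right)} = -14$ ($C{\left(U \right)} = -8 - \left(-3\right) \left(-2\right) = -8 - 6 = -14$)
$N - C{\left(6 - -8 \right)} = 2704 - -14 = 2704 + 14 = 2718$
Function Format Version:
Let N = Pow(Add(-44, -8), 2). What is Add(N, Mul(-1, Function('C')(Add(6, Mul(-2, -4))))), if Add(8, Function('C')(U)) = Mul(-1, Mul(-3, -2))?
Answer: 2718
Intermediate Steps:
N = 2704 (N = Pow(-52, 2) = 2704)
Function('C')(U) = -14 (Function('C')(U) = Add(-8, Mul(-1, Mul(-3, -2))) = Add(-8, Mul(-1, 6)) = Add(-8, -6) = -14)
Add(N, Mul(-1, Function('C')(Add(6, Mul(-2, -4))))) = Add(2704, Mul(-1, -14)) = Add(2704, 14) = 2718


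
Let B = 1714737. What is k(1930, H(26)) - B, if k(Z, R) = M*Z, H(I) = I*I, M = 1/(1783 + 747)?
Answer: -433828268/253 ≈ -1.7147e+6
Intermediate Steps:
M = 1/2530 ≈ 0.00039526
H(I) = I²
k(Z, R) = Z/2530
k(1930, H(26)) - B = (1/2530)*1930 - 1*1714737 = 193/253 - 1714737 = -433828268/253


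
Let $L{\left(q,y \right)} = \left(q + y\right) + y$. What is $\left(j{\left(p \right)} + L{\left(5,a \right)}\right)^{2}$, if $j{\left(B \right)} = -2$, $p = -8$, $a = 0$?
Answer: $9$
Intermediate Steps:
$L{\left(q,y \right)} = q + 2 y$
$\left(j{\left(p \right)} + L{\left(5,a \right)}\right)^{2} = \left(-2 + \left(5 + 2 \cdot 0\right)\right)^{2} = \left(-2 + \left(5 + 0\right)\right)^{2} = \left(-2 + 5\right)^{2} = 3^{2} = 9$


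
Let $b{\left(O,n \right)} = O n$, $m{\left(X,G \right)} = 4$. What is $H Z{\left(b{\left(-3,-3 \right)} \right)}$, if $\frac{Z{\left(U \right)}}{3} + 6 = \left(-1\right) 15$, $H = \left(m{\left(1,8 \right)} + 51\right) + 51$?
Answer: $-6678$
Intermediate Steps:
$H = 106$ ($H = \left(4 + 51\right) + 51 = 55 + 51 = 106$)
$Z{\left(U \right)} = -63$ ($Z{\left(U \right)} = -18 + 3 \left(\left(-1\right) 15\right) = -18 + 3 \left(-15\right) = -18 - 45 = -63$)
$H Z{\left(b{\left(-3,-3 \right)} \right)} = 106 \left(-63\right) = -6678$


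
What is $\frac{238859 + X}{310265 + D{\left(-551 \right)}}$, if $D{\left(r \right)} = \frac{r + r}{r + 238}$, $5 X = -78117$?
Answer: $\frac{349363714}{485570235} \approx 0.71949$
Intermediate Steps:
$X = - \frac{78117}{5}$ ($X = \frac{1}{5} \left(-78117\right) = - \frac{78117}{5} \approx -15623.0$)
$D{\left(r \right)} = \frac{2 r}{238 + r}$
$\frac{238859 + X}{310265 + D{\left(-551 \right)}} = \frac{238859 - \frac{78117}{5}}{310265 + 2 \left(-551\right) \frac{1}{238 - 551}} = \frac{1116178}{5 \left(310265 + 2 \left(-551\right) \frac{1}{-313}\right)} = \frac{1116178}{5 \left(310265 + 2 \left(-551\right) \left(- \frac{1}{313}\right)\right)} = \frac{1116178}{5 \left(310265 + \frac{1102}{313}\right)} = \frac{1116178}{5 \cdot \frac{97114047}{313}} = \frac{1116178}{5} \cdot \frac{313}{97114047} = \frac{349363714}{485570235}$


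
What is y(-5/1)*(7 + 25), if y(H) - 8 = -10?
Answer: -64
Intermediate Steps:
y(H) = -2 (y(H) = 8 - 10 = -2)
y(-5/1)*(7 + 25) = -2*(7 + 25) = -2*32 = -64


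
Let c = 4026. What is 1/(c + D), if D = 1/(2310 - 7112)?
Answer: 4802/19332851 ≈ 0.00024839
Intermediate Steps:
D = -1/4802 (D = 1/(-4802) = -1/4802 ≈ -0.00020825)
1/(c + D) = 1/(4026 - 1/4802) = 1/(19332851/4802) = 4802/19332851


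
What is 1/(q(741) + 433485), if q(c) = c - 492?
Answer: 1/433734 ≈ 2.3056e-6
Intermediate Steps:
q(c) = -492 + c
1/(q(741) + 433485) = 1/((-492 + 741) + 433485) = 1/(249 + 433485) = 1/433734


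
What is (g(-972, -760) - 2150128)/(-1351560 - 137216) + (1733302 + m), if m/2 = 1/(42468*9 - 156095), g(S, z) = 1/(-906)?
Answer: 528646512623648785189/304993631889552 ≈ 1.7333e+6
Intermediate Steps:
g(S, z) = -1/906
m = 2/226117 (m = 2/(42468*9 - 156095) = 2/(382212 - 156095) = 2/226117 ≈ 8.8450e-6)
(g(-972, -760) - 2150128)/(-1351560 - 137216) + (1733302 + m) = (-1/906 - 2150128)/(-1351560 - 137216) + (1733302 + 2/226117) = -1948015969/906/(-1488776) + 391929048336/226117 = -1948015969/906*(-1/1488776) + 391929048336/226117 = 1948015969/1348831056 + 391929048336/226117 = 528646512623648785189/304993631889552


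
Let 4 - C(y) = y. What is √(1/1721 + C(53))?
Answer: 2*I*√36282122/1721 ≈ 7.0*I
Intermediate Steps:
C(y) = 4 - y
√(1/1721 + C(53)) = √(1/1721 + (4 - 1*53)) = √(1/1721 + (4 - 53)) = √(1/1721 - 49) = √(-84328/1721) = 2*I*√36282122/1721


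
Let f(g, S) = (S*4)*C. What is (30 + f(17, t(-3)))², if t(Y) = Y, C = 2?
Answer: 36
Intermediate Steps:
f(g, S) = 8*S (f(g, S) = (S*4)*2 = (4*S)*2 = 8*S)
(30 + f(17, t(-3)))² = (30 + 8*(-3))² = (30 - 24)² = 6² = 36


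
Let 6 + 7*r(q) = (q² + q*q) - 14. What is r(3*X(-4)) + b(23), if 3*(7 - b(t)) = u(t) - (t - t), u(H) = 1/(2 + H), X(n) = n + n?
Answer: 88568/525 ≈ 168.70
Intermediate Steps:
X(n) = 2*n
r(q) = -20/7 + 2*q²/7 (r(q) = -6/7 + ((q² + q*q) - 14)/7 = -6/7 + ((q² + q²) - 14)/7 = -6/7 + (2*q² - 14)/7 = -6/7 + (-14 + 2*q²)/7 = -6/7 + (-2 + 2*q²/7) = -20/7 + 2*q²/7)
b(t) = 7 - 1/(3*(2 + t)) (b(t) = 7 - (1/(2 + t) - (t - t))/3 = 7 - (1/(2 + t) - 1*0)/3 = 7 - (1/(2 + t) + 0)/3 = 7 - 1/(3*(2 + t)))
r(3*X(-4)) + b(23) = (-20/7 + 2*(3*(2*(-4)))²/7) + (41 + 21*23)/(3*(2 + 23)) = (-20/7 + 2*(3*(-8))²/7) + (⅓)*(41 + 483)/25 = (-20/7 + (2/7)*(-24)²) + (⅓)*(1/25)*524 = (-20/7 + (2/7)*576) + 524/75 = (-20/7 + 1152/7) + 524/75 = 1132/7 + 524/75 = 88568/525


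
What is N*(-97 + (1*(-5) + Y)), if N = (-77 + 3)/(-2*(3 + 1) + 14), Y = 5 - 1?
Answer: 3626/3 ≈ 1208.7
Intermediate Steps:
Y = 4
N = -37/3 (N = -74/(-2*4 + 14) = -74/(-8 + 14) = -74/6 = -74*⅙ = -37/3 ≈ -12.333)
N*(-97 + (1*(-5) + Y)) = -37*(-97 + (1*(-5) + 4))/3 = -37*(-97 + (-5 + 4))/3 = -37*(-97 - 1)/3 = -37/3*(-98) = 3626/3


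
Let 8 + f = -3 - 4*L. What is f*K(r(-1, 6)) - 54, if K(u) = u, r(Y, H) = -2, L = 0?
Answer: -32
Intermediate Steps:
f = -11 (f = -8 + (-3 - 4*0) = -8 + (-3 + 0) = -8 - 3 = -11)
f*K(r(-1, 6)) - 54 = -11*(-2) - 54 = 22 - 54 = -32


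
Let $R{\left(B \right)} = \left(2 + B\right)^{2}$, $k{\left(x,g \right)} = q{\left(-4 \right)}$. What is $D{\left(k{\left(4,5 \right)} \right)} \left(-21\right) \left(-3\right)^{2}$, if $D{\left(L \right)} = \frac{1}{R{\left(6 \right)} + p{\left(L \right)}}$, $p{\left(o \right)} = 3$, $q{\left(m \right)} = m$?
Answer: $- \frac{189}{67} \approx -2.8209$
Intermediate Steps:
$k{\left(x,g \right)} = -4$
$D{\left(L \right)} = \frac{1}{67}$ ($D{\left(L \right)} = \frac{1}{\left(2 + 6\right)^{2} + 3} = \frac{1}{8^{2} + 3} = \frac{1}{64 + 3} = \frac{1}{67}$)
$D{\left(k{\left(4,5 \right)} \right)} \left(-21\right) \left(-3\right)^{2} = \frac{1}{67} \left(-21\right) \left(-3\right)^{2} = \left(- \frac{21}{67}\right) 9 = - \frac{189}{67}$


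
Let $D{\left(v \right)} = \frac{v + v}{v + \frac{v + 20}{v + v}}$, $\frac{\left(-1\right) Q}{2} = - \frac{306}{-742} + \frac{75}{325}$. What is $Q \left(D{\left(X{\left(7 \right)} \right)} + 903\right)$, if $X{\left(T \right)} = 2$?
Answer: $- \frac{28027604}{24115} \approx -1162.2$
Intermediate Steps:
$Q = - \frac{6204}{4823}$ ($Q = - 2 \left(- \frac{306}{-742} + \frac{75}{325}\right) = - 2 \left(\left(-306\right) \left(- \frac{1}{742}\right) + 75 \cdot \frac{1}{325}\right) = - 2 \left(\frac{153}{371} + \frac{3}{13}\right) = \left(-2\right) \frac{3102}{4823} = - \frac{6204}{4823} \approx -1.2863$)
$D{\left(v \right)} = \frac{2 v}{v + \frac{20 + v}{2 v}}$
$Q \left(D{\left(X{\left(7 \right)} \right)} + 903\right) = - \frac{6204 \left(\frac{4 \cdot 2^{2}}{20 + 2 + 2 \cdot 2^{2}} + 903\right)}{4823} = - \frac{6204 \left(4 \cdot 4 \frac{1}{20 + 2 + 2 \cdot 4} + 903\right)}{4823} = - \frac{6204 \left(4 \cdot 4 \frac{1}{20 + 2 + 8} + 903\right)}{4823} = - \frac{6204 \left(4 \cdot 4 \cdot \frac{1}{30} + 903\right)}{4823} = - \frac{6204 \left(\frac{8}{15} + 903\right)}{4823} = \left(- \frac{6204}{4823}\right) \frac{13553}{15} = - \frac{28027604}{24115}$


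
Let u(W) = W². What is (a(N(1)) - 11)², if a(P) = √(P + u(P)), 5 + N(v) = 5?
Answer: 121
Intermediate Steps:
N(v) = 0 (N(v) = -5 + 5 = 0)
a(P) = √(P + P²)
(a(N(1)) - 11)² = (√(0*(1 + 0)) - 11)² = (√(0*1) - 11)² = (√0 - 11)² = (0 - 11)² = (-11)² = 121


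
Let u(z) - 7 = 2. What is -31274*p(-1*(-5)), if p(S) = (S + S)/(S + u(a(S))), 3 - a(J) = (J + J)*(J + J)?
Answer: -156370/7 ≈ -22339.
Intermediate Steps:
a(J) = 3 - 4*J² (a(J) = 3 - (J + J)*(J + J) = 3 - 2*J*2*J = 3 - 4*J²)
u(z) = 9 (u(z) = 7 + 2 = 9)
p(S) = 2*S/(9 + S) (p(S) = (S + S)/(S + 9) = (2*S)/(9 + S) = 2*S/(9 + S))
-31274*p(-1*(-5)) = -62548*(-1*(-5))/(9 - 1*(-5)) = -62548*5/(9 + 5) = -62548*5/14 = -31274*5/7 = -156370/7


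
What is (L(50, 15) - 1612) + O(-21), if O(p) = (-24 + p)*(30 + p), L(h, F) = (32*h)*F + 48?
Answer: 22031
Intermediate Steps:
L(h, F) = 48 + 32*F*h (L(h, F) = 32*F*h + 48 = 48 + 32*F*h)
(L(50, 15) - 1612) + O(-21) = ((48 + 32*15*50) - 1612) + (-720 + (-21)² + 6*(-21)) = ((48 + 24000) - 1612) + (-720 + 441 - 126) = (24048 - 1612) - 405 = 22436 - 405 = 22031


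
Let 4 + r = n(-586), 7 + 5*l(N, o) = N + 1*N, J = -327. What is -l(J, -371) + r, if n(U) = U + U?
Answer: -5219/5 ≈ -1043.8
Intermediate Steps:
n(U) = 2*U
l(N, o) = -7/5 + 2*N/5 (l(N, o) = -7/5 + (N + 1*N)/5 = -7/5 + (N + N)/5 = -7/5 + (2*N)/5 = -7/5 + 2*N/5)
r = -1176 (r = -4 + 2*(-586) = -4 - 1172 = -1176)
-l(J, -371) + r = -(-7/5 + (2/5)*(-327)) - 1176 = -(-7/5 - 654/5) - 1176 = -1*(-661/5) - 1176 = 661/5 - 1176 = -5219/5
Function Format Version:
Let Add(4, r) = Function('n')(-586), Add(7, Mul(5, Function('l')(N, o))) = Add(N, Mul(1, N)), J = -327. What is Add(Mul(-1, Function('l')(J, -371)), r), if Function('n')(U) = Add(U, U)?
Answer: Rational(-5219, 5) ≈ -1043.8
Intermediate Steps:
Function('n')(U) = Mul(2, U)
Function('l')(N, o) = Add(Rational(-7, 5), Mul(Rational(2, 5), N)) (Function('l')(N, o) = Add(Rational(-7, 5), Mul(Rational(1, 5), Add(N, Mul(1, N)))) = Add(Rational(-7, 5), Mul(Rational(1, 5), Add(N, N))) = Add(Rational(-7, 5), Mul(Rational(1, 5), Mul(2, N))) = Add(Rational(-7, 5), Mul(Rational(2, 5), N)))
r = -1176 (r = Add(-4, Mul(2, -586)) = Add(-4, -1172) = -1176)
Add(Mul(-1, Function('l')(J, -371)), r) = Add(Mul(-1, Add(Rational(-7, 5), Mul(Rational(2, 5), -327))), -1176) = Add(Mul(-1, Add(Rational(-7, 5), Rational(-654, 5))), -1176) = Add(Mul(-1, Rational(-661, 5)), -1176) = Add(Rational(661, 5), -1176) = Rational(-5219, 5)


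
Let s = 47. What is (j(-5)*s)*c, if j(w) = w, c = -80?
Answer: 18800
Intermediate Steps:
(j(-5)*s)*c = -5*47*(-80) = -235*(-80) = 18800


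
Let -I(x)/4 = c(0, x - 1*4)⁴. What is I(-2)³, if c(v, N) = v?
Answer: 0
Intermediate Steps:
I(x) = 0 (I(x) = -4*0⁴ = -4*0 = 0)
I(-2)³ = 0³ = 0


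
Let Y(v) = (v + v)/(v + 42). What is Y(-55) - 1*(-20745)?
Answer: 269795/13 ≈ 20753.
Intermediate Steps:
Y(v) = 2*v/(42 + v) (Y(v) = (2*v)/(42 + v) = 2*v/(42 + v))
Y(-55) - 1*(-20745) = 2*(-55)/(42 - 55) - 1*(-20745) = 2*(-55)/(-13) + 20745 = 2*(-55)*(-1/13) + 20745 = 110/13 + 20745 = 269795/13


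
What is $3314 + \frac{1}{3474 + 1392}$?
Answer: $\frac{16125925}{4866} \approx 3314.0$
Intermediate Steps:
$3314 + \frac{1}{3474 + 1392} = 3314 + \frac{1}{4866} = \frac{16125925}{4866}$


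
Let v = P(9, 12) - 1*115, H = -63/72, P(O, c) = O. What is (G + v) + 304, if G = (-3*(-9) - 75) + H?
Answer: 1193/8 ≈ 149.13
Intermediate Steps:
H = -7/8 (H = -63*1/72 = -7/8 ≈ -0.87500)
G = -391/8 (G = (-3*(-9) - 75) - 7/8 = (27 - 75) - 7/8 = -48 - 7/8 = -391/8 ≈ -48.875)
v = -106 (v = 9 - 1*115 = 9 - 115 = -106)
(G + v) + 304 = (-391/8 - 106) + 304 = -1239/8 + 304 = 1193/8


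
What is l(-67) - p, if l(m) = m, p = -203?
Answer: 136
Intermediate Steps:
l(-67) - p = -67 - 1*(-203) = -67 + 203 = 136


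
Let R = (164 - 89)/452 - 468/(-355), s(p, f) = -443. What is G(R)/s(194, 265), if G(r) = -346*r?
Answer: 41201853/35541890 ≈ 1.1592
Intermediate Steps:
R = 238161/160460 (R = 75*(1/452) - 468*(-1/355) = 75/452 + 468/355 = 238161/160460 ≈ 1.4842)
G(R)/s(194, 265) = -346*238161/160460/(-443) = -41201853/80230*(-1/443) = 41201853/35541890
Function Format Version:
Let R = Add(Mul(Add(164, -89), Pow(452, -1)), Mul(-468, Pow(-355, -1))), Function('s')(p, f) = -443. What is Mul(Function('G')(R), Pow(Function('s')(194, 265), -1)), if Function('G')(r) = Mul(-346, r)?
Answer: Rational(41201853, 35541890) ≈ 1.1592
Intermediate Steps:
R = Rational(238161, 160460) (R = Add(Mul(75, Rational(1, 452)), Mul(-468, Rational(-1, 355))) = Add(Rational(75, 452), Rational(468, 355)) = Rational(238161, 160460) ≈ 1.4842)
Mul(Function('G')(R), Pow(Function('s')(194, 265), -1)) = Mul(Mul(-346, Rational(238161, 160460)), Pow(-443, -1)) = Mul(Rational(-41201853, 80230), Rational(-1, 443)) = Rational(41201853, 35541890)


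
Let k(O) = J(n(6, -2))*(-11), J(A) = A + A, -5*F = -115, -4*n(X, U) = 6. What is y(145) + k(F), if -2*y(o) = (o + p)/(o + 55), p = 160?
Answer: 2579/80 ≈ 32.237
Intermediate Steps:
n(X, U) = -3/2 (n(X, U) = -¼*6 = -3/2)
F = 23 (F = -⅕*(-115) = 23)
J(A) = 2*A
k(O) = 33 (k(O) = (2*(-3/2))*(-11) = -3*(-11) = 33)
y(o) = -(160 + o)/(2*(55 + o)) (y(o) = -(o + 160)/(2*(o + 55)) = -(160 + o)/(2*(55 + o)))
y(145) + k(F) = (-160 - 1*145)/(2*(55 + 145)) + 33 = (½)*(-160 - 145)/200 + 33 = (½)*(1/200)*(-305) + 33 = -61/80 + 33 = 2579/80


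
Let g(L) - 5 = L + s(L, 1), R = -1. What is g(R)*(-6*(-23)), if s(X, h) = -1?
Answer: 414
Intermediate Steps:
g(L) = 4 + L (g(L) = 5 + (L - 1) = 5 + (-1 + L) = 4 + L)
g(R)*(-6*(-23)) = (4 - 1)*(-6*(-23)) = 3*138 = 414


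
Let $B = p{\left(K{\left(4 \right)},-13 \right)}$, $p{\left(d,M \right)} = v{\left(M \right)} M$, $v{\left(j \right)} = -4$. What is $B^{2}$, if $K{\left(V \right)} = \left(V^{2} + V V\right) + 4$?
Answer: $2704$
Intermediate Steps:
$K{\left(V \right)} = 4 + 2 V^{2}$ ($K{\left(V \right)} = \left(V^{2} + V^{2}\right) + 4 = 2 V^{2} + 4 = 4 + 2 V^{2}$)
$p{\left(d,M \right)} = - 4 M$
$B = 52$ ($B = \left(-4\right) \left(-13\right) = 52$)
$B^{2} = 52^{2} = 2704$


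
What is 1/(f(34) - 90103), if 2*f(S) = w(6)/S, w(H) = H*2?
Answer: -17/1531748 ≈ -1.1098e-5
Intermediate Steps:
w(H) = 2*H
f(S) = 6/S (f(S) = ((2*6)/S)/2 = (12/S)/2 = 6/S)
1/(f(34) - 90103) = 1/(6/34 - 90103) = 1/(6*(1/34) - 90103) = 1/(3/17 - 90103) = 1/(-1531748/17) = -17/1531748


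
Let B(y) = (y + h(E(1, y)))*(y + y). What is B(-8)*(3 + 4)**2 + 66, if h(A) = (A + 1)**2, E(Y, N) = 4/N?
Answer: 6142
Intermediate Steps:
h(A) = (1 + A)**2
B(y) = 2*y*(y + (1 + 4/y)**2) (B(y) = (y + (1 + 4/y)**2)*(y + y) = (y + (1 + 4/y)**2)*(2*y) = 2*y*(y + (1 + 4/y)**2))
B(-8)*(3 + 4)**2 + 66 = (2*((-8)**3 + (4 - 8)**2)/(-8))*(3 + 4)**2 + 66 = (2*(-1/8)*(-512 + (-4)**2))*7**2 + 66 = (2*(-1/8)*(-512 + 16))*49 + 66 = (2*(-1/8)*(-496))*49 + 66 = 124*49 + 66 = 6076 + 66 = 6142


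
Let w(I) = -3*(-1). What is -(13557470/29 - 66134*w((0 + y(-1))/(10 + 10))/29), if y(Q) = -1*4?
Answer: -13359068/29 ≈ -4.6066e+5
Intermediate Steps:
y(Q) = -4
w(I) = 3
-(13557470/29 - 66134*w((0 + y(-1))/(10 + 10))/29) = -66134/(-29/(-205 + 3)) = -66134/(-29/(-202)) = -66134/((-1/202*(-29))) = -66134/29/202 = -66134*202/29 = -13359068/29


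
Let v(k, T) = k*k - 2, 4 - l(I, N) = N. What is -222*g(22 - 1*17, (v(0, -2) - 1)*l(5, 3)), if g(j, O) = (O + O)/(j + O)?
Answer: 666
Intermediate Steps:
l(I, N) = 4 - N
v(k, T) = -2 + k² (v(k, T) = k² - 2 = -2 + k²)
g(j, O) = 2*O/(O + j) (g(j, O) = (2*O)/(O + j) = 2*O/(O + j))
-222*g(22 - 1*17, (v(0, -2) - 1)*l(5, 3)) = -444*((-2 + 0²) - 1)*(4 - 1*3)/(((-2 + 0²) - 1)*(4 - 1*3) + (22 - 1*17)) = -444*((-2 + 0) - 1)*(4 - 3)/(((-2 + 0) - 1)*(4 - 3) + (22 - 17)) = -444*(-2 - 1)*1/((-2 - 1)*1 + 5) = -444*(-3*1)/(-3*1 + 5) = -444*(-3)/(-3 + 5) = -444*(-3)/2 = -222*(-3) = 666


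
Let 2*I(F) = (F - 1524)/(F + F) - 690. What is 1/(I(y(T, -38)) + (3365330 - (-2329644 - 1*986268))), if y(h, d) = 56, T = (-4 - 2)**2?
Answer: 56/374129865 ≈ 1.4968e-7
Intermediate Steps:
T = 36 (T = (-6)**2 = 36)
I(F) = -345 + (-1524 + F)/(4*F) (I(F) = ((F - 1524)/(F + F) - 690)/2 = ((-1524 + F)/((2*F)) - 690)/2 = ((-1524 + F)*(1/(2*F)) - 690)/2 = ((-1524 + F)/(2*F) - 690)/2 = (-690 + (-1524 + F)/(2*F))/2 = -345 + (-1524 + F)/(4*F))
1/(I(y(T, -38)) + (3365330 - (-2329644 - 1*986268))) = 1/((-1379/4 - 381/56) + (3365330 - (-2329644 - 1*986268))) = 1/((-1379/4 - 381*1/56) + (3365330 - (-2329644 - 986268))) = 1/((-1379/4 - 381/56) + (3365330 - 1*(-3315912))) = 1/(-19687/56 + (3365330 + 3315912)) = 1/(-19687/56 + 6681242) = 1/(374129865/56) = 56/374129865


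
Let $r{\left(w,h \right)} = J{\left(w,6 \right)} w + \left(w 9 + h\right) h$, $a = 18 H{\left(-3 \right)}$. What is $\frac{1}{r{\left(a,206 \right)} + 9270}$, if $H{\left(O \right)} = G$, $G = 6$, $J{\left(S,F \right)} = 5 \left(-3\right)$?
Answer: $\frac{1}{250318} \approx 3.9949 \cdot 10^{-6}$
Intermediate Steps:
$J{\left(S,F \right)} = -15$
$H{\left(O \right)} = 6$
$a = 108$ ($a = 18 \cdot 6 = 108$)
$r{\left(w,h \right)} = - 15 w + h \left(h + 9 w\right)$ ($r{\left(w,h \right)} = - 15 w + \left(w 9 + h\right) h = - 15 w + \left(9 w + h\right) h = - 15 w + \left(h + 9 w\right) h = - 15 w + h \left(h + 9 w\right)$)
$\frac{1}{r{\left(a,206 \right)} + 9270} = \frac{1}{\left(206^{2} - 1620 + 9 \cdot 206 \cdot 108\right) + 9270} = \frac{1}{\left(42436 - 1620 + 200232\right) + 9270} = \frac{1}{241048 + 9270} = \frac{1}{250318}$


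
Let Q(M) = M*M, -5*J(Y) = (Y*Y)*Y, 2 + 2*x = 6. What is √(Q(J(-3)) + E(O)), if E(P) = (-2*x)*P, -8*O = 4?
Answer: √779/5 ≈ 5.5821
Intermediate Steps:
x = 2 (x = -1 + (½)*6 = -1 + 3 = 2)
O = -½ (O = -⅛*4 = -½ ≈ -0.50000)
E(P) = -4*P (E(P) = (-2*2)*P = -4*P)
J(Y) = -Y³/5 (J(Y) = -Y*Y*Y/5 = -Y²*Y/5 = -Y³/5)
Q(M) = M²
√(Q(J(-3)) + E(O)) = √((-⅕*(-3)³)² - 4*(-½)) = √((-⅕*(-27))² + 2) = √((27/5)² + 2) = √(729/25 + 2) = √(779/25) = √779/5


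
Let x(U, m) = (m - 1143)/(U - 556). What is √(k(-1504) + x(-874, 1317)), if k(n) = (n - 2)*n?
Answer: √1157936832195/715 ≈ 1505.0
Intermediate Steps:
x(U, m) = (-1143 + m)/(-556 + U)
k(n) = n*(-2 + n) (k(n) = (-2 + n)*n = n*(-2 + n))
√(k(-1504) + x(-874, 1317)) = √(-1504*(-2 - 1504) + (-1143 + 1317)/(-556 - 874)) = √(-1504*(-1506) + 174/(-1430)) = √(2265024 - 1/1430*174) = √(2265024 - 87/715) = √(1619492073/715) = √1157936832195/715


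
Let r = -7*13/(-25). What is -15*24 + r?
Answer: -8909/25 ≈ -356.36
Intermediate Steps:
r = 91/25 (r = -91*(-1/25) = 91/25 ≈ 3.6400)
-15*24 + r = -15*24 + 91/25 = -360 + 91/25 = -8909/25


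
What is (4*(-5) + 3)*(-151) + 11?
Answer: 2578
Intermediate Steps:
(4*(-5) + 3)*(-151) + 11 = (-20 + 3)*(-151) + 11 = -17*(-151) + 11 = 2567 + 11 = 2578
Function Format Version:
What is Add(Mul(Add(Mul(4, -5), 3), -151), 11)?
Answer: 2578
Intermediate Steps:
Add(Mul(Add(Mul(4, -5), 3), -151), 11) = Add(Mul(Add(-20, 3), -151), 11) = Add(Mul(-17, -151), 11) = Add(2567, 11) = 2578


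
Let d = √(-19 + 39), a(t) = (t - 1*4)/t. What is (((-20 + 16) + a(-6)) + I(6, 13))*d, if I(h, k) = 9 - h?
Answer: 4*√5/3 ≈ 2.9814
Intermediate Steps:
a(t) = (-4 + t)/t (a(t) = (t - 4)/t = (-4 + t)/t)
d = 2*√5 (d = √20 = 2*√5 ≈ 4.4721)
(((-20 + 16) + a(-6)) + I(6, 13))*d = (((-20 + 16) + (-4 - 6)/(-6)) + (9 - 1*6))*(2*√5) = ((-4 - ⅙*(-10)) + (9 - 6))*(2*√5) = ((-4 + 5/3) + 3)*(2*√5) = (-7/3 + 3)*(2*√5) = 2*(2*√5)/3 = 4*√5/3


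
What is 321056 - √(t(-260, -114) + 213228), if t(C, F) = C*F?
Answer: 321056 - 2*√60717 ≈ 3.2056e+5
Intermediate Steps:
321056 - √(t(-260, -114) + 213228) = 321056 - √(-260*(-114) + 213228) = 321056 - √(29640 + 213228) = 321056 - √242868 = 321056 - 2*√60717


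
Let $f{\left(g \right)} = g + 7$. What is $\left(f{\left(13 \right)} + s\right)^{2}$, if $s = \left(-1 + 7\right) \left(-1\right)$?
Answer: $196$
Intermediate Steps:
$f{\left(g \right)} = 7 + g$
$s = -6$ ($s = 6 \left(-1\right) = -6$)
$\left(f{\left(13 \right)} + s\right)^{2} = \left(\left(7 + 13\right) - 6\right)^{2} = \left(20 - 6\right)^{2} = 14^{2} = 196$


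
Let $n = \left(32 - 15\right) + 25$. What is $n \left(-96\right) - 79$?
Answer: $-4111$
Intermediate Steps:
$n = 42$ ($n = 17 + 25 = 42$)
$n \left(-96\right) - 79 = 42 \left(-96\right) - 79 = -4032 - 79 = -4111$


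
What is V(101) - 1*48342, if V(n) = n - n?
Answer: -48342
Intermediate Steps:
V(n) = 0
V(101) - 1*48342 = 0 - 1*48342 = 0 - 48342 = -48342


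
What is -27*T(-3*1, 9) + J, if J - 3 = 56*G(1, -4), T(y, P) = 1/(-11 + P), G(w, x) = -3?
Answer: -303/2 ≈ -151.50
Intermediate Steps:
J = -165 (J = 3 + 56*(-3) = 3 - 168 = -165)
-27*T(-3*1, 9) + J = -27/(-11 + 9) - 165 = -27/(-2) - 165 = -27*(-½) - 165 = 27/2 - 165 = -303/2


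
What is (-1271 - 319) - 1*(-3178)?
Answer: 1588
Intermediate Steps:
(-1271 - 319) - 1*(-3178) = -1590 + 3178 = 1588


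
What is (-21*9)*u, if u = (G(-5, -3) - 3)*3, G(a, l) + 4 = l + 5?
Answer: 2835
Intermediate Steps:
G(a, l) = 1 + l (G(a, l) = -4 + (l + 5) = -4 + (5 + l) = 1 + l)
u = -15 (u = ((1 - 3) - 3)*3 = (-2 - 3)*3 = -5*3 = -15)
(-21*9)*u = -21*9*(-15) = -189*(-15) = 2835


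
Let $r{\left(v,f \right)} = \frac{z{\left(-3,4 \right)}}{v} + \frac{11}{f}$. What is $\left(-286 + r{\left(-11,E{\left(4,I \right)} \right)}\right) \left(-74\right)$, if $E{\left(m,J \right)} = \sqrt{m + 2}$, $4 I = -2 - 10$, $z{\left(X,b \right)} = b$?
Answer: $\frac{233100}{11} - \frac{407 \sqrt{6}}{3} \approx 20859.0$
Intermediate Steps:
$I = -3$ ($I = \frac{-2 - 10}{4} = \frac{1}{4} \left(-12\right) = -3$)
$E{\left(m,J \right)} = \sqrt{2 + m}$
$r{\left(v,f \right)} = \frac{4}{v} + \frac{11}{f}$
$\left(-286 + r{\left(-11,E{\left(4,I \right)} \right)}\right) \left(-74\right) = \left(-286 + \left(\frac{4}{-11} + \frac{11}{\sqrt{2 + 4}}\right)\right) \left(-74\right) = \left(-286 + \left(4 \left(- \frac{1}{11}\right) + \frac{11}{\sqrt{6}}\right)\right) \left(-74\right) = \left(-286 - \left(\frac{4}{11} - 11 \frac{\sqrt{6}}{6}\right)\right) \left(-74\right) = \left(-286 - \left(\frac{4}{11} - \frac{11 \sqrt{6}}{6}\right)\right) \left(-74\right) = \left(- \frac{3150}{11} + \frac{11 \sqrt{6}}{6}\right) \left(-74\right) = \frac{233100}{11} - \frac{407 \sqrt{6}}{3}$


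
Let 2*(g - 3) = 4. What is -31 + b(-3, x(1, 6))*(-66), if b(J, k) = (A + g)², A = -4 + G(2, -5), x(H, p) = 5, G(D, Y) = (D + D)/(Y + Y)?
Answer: -1369/25 ≈ -54.760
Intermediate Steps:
G(D, Y) = D/Y (G(D, Y) = (2*D)/((2*Y)) = (2*D)*(1/(2*Y)) = D/Y)
g = 5 (g = 3 + (½)*4 = 3 + 2 = 5)
A = -22/5 (A = -4 + 2/(-5) = -4 + 2*(-⅕) = -4 - ⅖ = -22/5 ≈ -4.4000)
b(J, k) = 9/25 (b(J, k) = (-22/5 + 5)² = (⅗)² = 9/25)
-31 + b(-3, x(1, 6))*(-66) = -31 + (9/25)*(-66) = -31 - 594/25 = -1369/25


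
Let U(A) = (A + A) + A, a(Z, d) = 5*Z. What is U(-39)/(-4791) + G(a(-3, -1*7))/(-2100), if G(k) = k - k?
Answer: 39/1597 ≈ 0.024421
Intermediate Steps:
G(k) = 0
U(A) = 3*A (U(A) = 2*A + A = 3*A)
U(-39)/(-4791) + G(a(-3, -1*7))/(-2100) = (3*(-39))/(-4791) + 0/(-2100) = -117*(-1/4791) + 0*(-1/2100) = 39/1597 + 0 = 39/1597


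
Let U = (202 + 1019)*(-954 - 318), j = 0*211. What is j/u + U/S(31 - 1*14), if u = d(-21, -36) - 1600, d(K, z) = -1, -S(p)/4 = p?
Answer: 388278/17 ≈ 22840.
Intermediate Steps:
S(p) = -4*p
j = 0
u = -1601 (u = -1 - 1600 = -1601)
U = -1553112 (U = 1221*(-1272) = -1553112)
j/u + U/S(31 - 1*14) = 0/(-1601) - 1553112*(-1/(4*(31 - 1*14))) = 0*(-1/1601) - 1553112*(-1/(4*(31 - 14))) = 0 - 1553112/((-4*17)) = 0 - 1553112/(-68) = 0 - 1553112*(-1/68) = 0 + 388278/17 = 388278/17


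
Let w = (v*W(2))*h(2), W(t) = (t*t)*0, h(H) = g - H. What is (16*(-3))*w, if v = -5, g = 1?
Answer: 0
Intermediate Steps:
h(H) = 1 - H
W(t) = 0 (W(t) = t²*0 = 0)
w = 0 (w = (-5*0)*(1 - 1*2) = 0*(1 - 2) = 0*(-1) = 0)
(16*(-3))*w = (16*(-3))*0 = -48*0 = 0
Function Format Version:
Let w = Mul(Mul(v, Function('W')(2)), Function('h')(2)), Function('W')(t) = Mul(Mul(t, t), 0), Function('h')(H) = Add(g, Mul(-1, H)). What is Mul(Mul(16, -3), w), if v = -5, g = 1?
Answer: 0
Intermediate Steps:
Function('h')(H) = Add(1, Mul(-1, H))
Function('W')(t) = 0 (Function('W')(t) = Mul(Pow(t, 2), 0) = 0)
w = 0 (w = Mul(Mul(-5, 0), Add(1, Mul(-1, 2))) = Mul(0, Add(1, -2)) = Mul(0, -1) = 0)
Mul(Mul(16, -3), w) = Mul(Mul(16, -3), 0) = Mul(-48, 0) = 0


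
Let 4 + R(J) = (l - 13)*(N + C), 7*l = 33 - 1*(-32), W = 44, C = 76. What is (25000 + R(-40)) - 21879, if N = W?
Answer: 18699/7 ≈ 2671.3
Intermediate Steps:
N = 44
l = 65/7 (l = (33 - 1*(-32))/7 = (33 + 32)/7 = (⅐)*65 = 65/7 ≈ 9.2857)
R(J) = -3148/7 (R(J) = -4 + (65/7 - 13)*(44 + 76) = -4 - 26/7*120 = -4 - 3120/7 = -3148/7)
(25000 + R(-40)) - 21879 = (25000 - 3148/7) - 21879 = 171852/7 - 21879 = 18699/7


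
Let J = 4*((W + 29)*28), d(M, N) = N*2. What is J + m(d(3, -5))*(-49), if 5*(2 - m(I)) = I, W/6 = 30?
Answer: 23212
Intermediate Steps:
d(M, N) = 2*N
W = 180 (W = 6*30 = 180)
m(I) = 2 - I/5
J = 23408 (J = 4*((180 + 29)*28) = 4*(209*28) = 4*5852 = 23408)
J + m(d(3, -5))*(-49) = 23408 + (2 - 2*(-5)/5)*(-49) = 23408 + (2 - ⅕*(-10))*(-49) = 23408 + (2 + 2)*(-49) = 23408 + 4*(-49) = 23408 - 196 = 23212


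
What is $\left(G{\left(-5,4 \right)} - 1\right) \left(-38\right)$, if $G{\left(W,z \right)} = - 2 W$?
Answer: $-342$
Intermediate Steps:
$\left(G{\left(-5,4 \right)} - 1\right) \left(-38\right) = \left(\left(-2\right) \left(-5\right) - 1\right) \left(-38\right) = \left(10 - 1\right) \left(-38\right) = 9 \left(-38\right) = -342$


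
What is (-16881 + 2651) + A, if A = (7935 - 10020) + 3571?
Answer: -12744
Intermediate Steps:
A = 1486 (A = -2085 + 3571 = 1486)
(-16881 + 2651) + A = (-16881 + 2651) + 1486 = -14230 + 1486 = -12744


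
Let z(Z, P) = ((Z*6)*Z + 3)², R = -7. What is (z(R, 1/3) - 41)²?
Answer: 7773596224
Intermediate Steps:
z(Z, P) = (3 + 6*Z²)² (z(Z, P) = ((6*Z)*Z + 3)² = (6*Z² + 3)² = (3 + 6*Z²)²)
(z(R, 1/3) - 41)² = (9*(1 + 2*(-7)²)² - 41)² = (9*(1 + 2*49)² - 41)² = (9*(1 + 98)² - 41)² = (9*99² - 41)² = (9*9801 - 41)² = (88209 - 41)² = 88168² = 7773596224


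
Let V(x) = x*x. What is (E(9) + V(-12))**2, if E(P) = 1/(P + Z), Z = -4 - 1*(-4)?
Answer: 1682209/81 ≈ 20768.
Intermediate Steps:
Z = 0 (Z = -4 + 4 = 0)
E(P) = 1/P (E(P) = 1/(P + 0) = 1/P)
V(x) = x**2
(E(9) + V(-12))**2 = (1/9 + (-12)**2)**2 = (1/9 + 144)**2 = (1297/9)**2 = 1682209/81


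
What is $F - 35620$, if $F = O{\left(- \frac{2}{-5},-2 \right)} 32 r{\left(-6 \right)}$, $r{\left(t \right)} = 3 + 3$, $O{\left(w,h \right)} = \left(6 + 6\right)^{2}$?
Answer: $-7972$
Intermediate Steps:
$O{\left(w,h \right)} = 144$ ($O{\left(w,h \right)} = 12^{2} = 144$)
$r{\left(t \right)} = 6$
$F = 27648$ ($F = 144 \cdot 32 \cdot 6 = 4608 \cdot 6 = 27648$)
$F - 35620 = 27648 - 35620 = -7972$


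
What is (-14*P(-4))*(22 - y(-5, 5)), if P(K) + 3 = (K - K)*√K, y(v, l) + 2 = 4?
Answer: 840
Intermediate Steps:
y(v, l) = 2 (y(v, l) = -2 + 4 = 2)
P(K) = -3 (P(K) = -3 + (K - K)*√K = -3 + 0*√K = -3 + 0 = -3)
(-14*P(-4))*(22 - y(-5, 5)) = (-14*(-3))*(22 - 1*2) = 42*(22 - 2) = 42*20 = 840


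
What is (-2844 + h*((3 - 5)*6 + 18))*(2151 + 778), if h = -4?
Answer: -8400372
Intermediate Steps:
(-2844 + h*((3 - 5)*6 + 18))*(2151 + 778) = (-2844 - 4*((3 - 5)*6 + 18))*(2151 + 778) = (-2844 - 4*(-2*6 + 18))*2929 = (-2844 - 4*(-12 + 18))*2929 = (-2844 - 4*6)*2929 = (-2844 - 24)*2929 = -2868*2929 = -8400372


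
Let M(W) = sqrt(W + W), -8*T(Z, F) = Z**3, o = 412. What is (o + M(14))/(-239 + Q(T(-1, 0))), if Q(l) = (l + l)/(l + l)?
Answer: -206/119 - sqrt(7)/119 ≈ -1.7533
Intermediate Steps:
T(Z, F) = -Z**3/8
M(W) = sqrt(2)*sqrt(W) (M(W) = sqrt(2*W) = sqrt(2)*sqrt(W))
Q(l) = 1 (Q(l) = (2*l)/((2*l)) = (2*l)*(1/(2*l)) = 1)
(o + M(14))/(-239 + Q(T(-1, 0))) = (412 + sqrt(2)*sqrt(14))/(-239 + 1) = (412 + 2*sqrt(7))/(-238) = (412 + 2*sqrt(7))*(-1/238) = -206/119 - sqrt(7)/119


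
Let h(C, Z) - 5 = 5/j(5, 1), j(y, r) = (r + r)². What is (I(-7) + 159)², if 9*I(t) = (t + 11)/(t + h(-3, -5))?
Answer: 18292729/729 ≈ 25093.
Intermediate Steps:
j(y, r) = 4*r² (j(y, r) = (2*r)² = 4*r²)
h(C, Z) = 25/4 (h(C, Z) = 5 + 5/((4*1²)) = 5 + 5/((4*1)) = 5 + 5/4 = 25/4)
I(t) = (11 + t)/(9*(25/4 + t)) (I(t) = ((t + 11)/(t + 25/4))/9 = ((11 + t)/(25/4 + t))/9 = (11 + t)/(9*(25/4 + t)))
(I(-7) + 159)² = (4*(11 - 7)/(9*(25 + 4*(-7))) + 159)² = ((4/9)*4/(25 - 28) + 159)² = ((4/9)*4/(-3) + 159)² = ((4/9)*(-⅓)*4 + 159)² = (-16/27 + 159)² = (4277/27)² = 18292729/729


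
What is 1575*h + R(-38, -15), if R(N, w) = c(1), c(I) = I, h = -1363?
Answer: -2146724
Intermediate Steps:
R(N, w) = 1
1575*h + R(-38, -15) = 1575*(-1363) + 1 = -2146725 + 1 = -2146724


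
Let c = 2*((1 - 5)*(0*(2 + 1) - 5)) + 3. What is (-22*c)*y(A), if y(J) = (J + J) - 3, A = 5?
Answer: -6622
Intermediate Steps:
y(J) = -3 + 2*J (y(J) = 2*J - 3 = -3 + 2*J)
c = 43 (c = 2*(-4*(0*3 - 5)) + 3 = 2*(-4*(0 - 5)) + 3 = 2*(-4*(-5)) + 3 = 2*20 + 3 = 40 + 3 = 43)
(-22*c)*y(A) = (-22*43)*(-3 + 2*5) = -946*(-3 + 10) = -946*7 = -6622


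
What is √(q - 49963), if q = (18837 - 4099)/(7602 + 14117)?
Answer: I*√23567974501821/21719 ≈ 223.52*I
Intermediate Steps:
q = 14738/21719 ≈ 0.67858
√(q - 49963) = √(14738/21719 - 49963) = √(-1085131659/21719) = I*√23567974501821/21719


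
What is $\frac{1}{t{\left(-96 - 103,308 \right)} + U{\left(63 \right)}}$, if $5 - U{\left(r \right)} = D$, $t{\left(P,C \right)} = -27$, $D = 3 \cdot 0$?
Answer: $- \frac{1}{22} \approx -0.045455$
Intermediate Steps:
$D = 0$
$U{\left(r \right)} = 5$ ($U{\left(r \right)} = 5 - 0 = 5 + 0 = 5$)
$\frac{1}{t{\left(-96 - 103,308 \right)} + U{\left(63 \right)}} = \frac{1}{-27 + 5} = \frac{1}{-22} = - \frac{1}{22}$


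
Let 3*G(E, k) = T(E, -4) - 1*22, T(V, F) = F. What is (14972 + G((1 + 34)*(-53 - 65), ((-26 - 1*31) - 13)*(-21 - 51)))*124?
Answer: 5566360/3 ≈ 1.8555e+6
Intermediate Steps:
G(E, k) = -26/3 (G(E, k) = (-4 - 1*22)/3 = (-4 - 22)/3 = (1/3)*(-26) = -26/3)
(14972 + G((1 + 34)*(-53 - 65), ((-26 - 1*31) - 13)*(-21 - 51)))*124 = (14972 - 26/3)*124 = (44890/3)*124 = 5566360/3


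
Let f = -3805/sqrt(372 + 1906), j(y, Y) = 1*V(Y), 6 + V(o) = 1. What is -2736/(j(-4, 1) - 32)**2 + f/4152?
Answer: -2736/1369 - 3805*sqrt(2278)/9458256 ≈ -2.0177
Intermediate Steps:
V(o) = -5 (V(o) = -6 + 1 = -5)
j(y, Y) = -5 (j(y, Y) = 1*(-5) = -5)
f = -3805*sqrt(2278)/2278 ≈ -79.722
-2736/(j(-4, 1) - 32)**2 + f/4152 = -2736/(-5 - 32)**2 - 3805*sqrt(2278)/2278/4152 = -2736/((-37)**2) - 3805*sqrt(2278)/2278*(1/4152) = -2736/1369 - 3805*sqrt(2278)/9458256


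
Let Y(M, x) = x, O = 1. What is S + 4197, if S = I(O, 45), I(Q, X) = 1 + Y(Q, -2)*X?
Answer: 4108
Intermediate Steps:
I(Q, X) = 1 - 2*X
S = -89 (S = 1 - 2*45 = 1 - 90 = -89)
S + 4197 = -89 + 4197 = 4108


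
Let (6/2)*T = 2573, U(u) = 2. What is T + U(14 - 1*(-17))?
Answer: 2579/3 ≈ 859.67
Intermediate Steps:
T = 2573/3 (T = (1/3)*2573 = 2573/3 ≈ 857.67)
T + U(14 - 1*(-17)) = 2573/3 + 2 = 2579/3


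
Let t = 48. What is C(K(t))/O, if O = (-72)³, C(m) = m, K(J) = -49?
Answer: 49/373248 ≈ 0.00013128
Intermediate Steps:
O = -373248
C(K(t))/O = -49/(-373248) = -49*(-1/373248) = 49/373248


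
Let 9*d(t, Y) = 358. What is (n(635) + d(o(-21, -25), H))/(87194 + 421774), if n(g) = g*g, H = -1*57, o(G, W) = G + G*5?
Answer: 3629383/4580712 ≈ 0.79232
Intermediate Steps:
o(G, W) = 6*G (o(G, W) = G + 5*G = 6*G)
H = -57
n(g) = g**2
d(t, Y) = 358/9 (d(t, Y) = (1/9)*358 = 358/9)
(n(635) + d(o(-21, -25), H))/(87194 + 421774) = (635**2 + 358/9)/(87194 + 421774) = (403225 + 358/9)/508968 = (3629383/9)*(1/508968) = 3629383/4580712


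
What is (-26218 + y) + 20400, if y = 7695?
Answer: 1877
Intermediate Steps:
(-26218 + y) + 20400 = (-26218 + 7695) + 20400 = -18523 + 20400 = 1877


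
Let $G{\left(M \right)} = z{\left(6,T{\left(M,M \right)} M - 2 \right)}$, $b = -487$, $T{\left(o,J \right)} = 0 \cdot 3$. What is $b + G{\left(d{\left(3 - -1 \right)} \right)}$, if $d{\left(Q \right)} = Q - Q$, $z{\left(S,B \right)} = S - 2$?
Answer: $-483$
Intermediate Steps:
$T{\left(o,J \right)} = 0$
$z{\left(S,B \right)} = -2 + S$
$d{\left(Q \right)} = 0$
$G{\left(M \right)} = 4$ ($G{\left(M \right)} = -2 + 6 = 4$)
$b + G{\left(d{\left(3 - -1 \right)} \right)} = -487 + 4 = -483$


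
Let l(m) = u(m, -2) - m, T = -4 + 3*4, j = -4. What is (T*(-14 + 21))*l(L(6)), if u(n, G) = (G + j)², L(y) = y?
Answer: 1680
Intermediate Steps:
u(n, G) = (-4 + G)² (u(n, G) = (G - 4)² = (-4 + G)²)
T = 8 (T = -4 + 12 = 8)
l(m) = 36 - m (l(m) = (-4 - 2)² - m = (-6)² - m = 36 - m)
(T*(-14 + 21))*l(L(6)) = (8*(-14 + 21))*(36 - 1*6) = (8*7)*(36 - 6) = 56*30 = 1680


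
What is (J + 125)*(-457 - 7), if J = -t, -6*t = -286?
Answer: -107648/3 ≈ -35883.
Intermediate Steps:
t = 143/3 (t = -1/6*(-286) = 143/3 ≈ 47.667)
J = -143/3 (J = -1*143/3 = -143/3 ≈ -47.667)
(J + 125)*(-457 - 7) = (-143/3 + 125)*(-457 - 7) = (232/3)*(-464) = -107648/3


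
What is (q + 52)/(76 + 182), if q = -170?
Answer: -59/129 ≈ -0.45736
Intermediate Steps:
(q + 52)/(76 + 182) = (-170 + 52)/(76 + 182) = -118/258 = -118*1/258 = -59/129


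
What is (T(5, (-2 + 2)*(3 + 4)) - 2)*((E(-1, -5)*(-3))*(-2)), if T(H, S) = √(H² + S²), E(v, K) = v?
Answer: -18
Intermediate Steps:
(T(5, (-2 + 2)*(3 + 4)) - 2)*((E(-1, -5)*(-3))*(-2)) = (√(5² + ((-2 + 2)*(3 + 4))²) - 2)*(-1*(-3)*(-2)) = (√(25 + (0*7)²) - 2)*(3*(-2)) = (√(25 + 0²) - 2)*(-6) = (√(25 + 0) - 2)*(-6) = (√25 - 2)*(-6) = (5 - 2)*(-6) = 3*(-6) = -18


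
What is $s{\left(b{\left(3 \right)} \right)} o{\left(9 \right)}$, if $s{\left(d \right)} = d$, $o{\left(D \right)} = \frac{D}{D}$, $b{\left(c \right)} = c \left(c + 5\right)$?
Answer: $24$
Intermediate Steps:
$b{\left(c \right)} = c \left(5 + c\right)$
$o{\left(D \right)} = 1$
$s{\left(b{\left(3 \right)} \right)} o{\left(9 \right)} = 3 \left(5 + 3\right) 1 = 3 \cdot 8 \cdot 1 = 24 \cdot 1 = 24$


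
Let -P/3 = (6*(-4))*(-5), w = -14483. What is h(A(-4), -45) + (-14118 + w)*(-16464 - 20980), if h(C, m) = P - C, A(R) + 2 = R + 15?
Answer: 1070935475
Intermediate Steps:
A(R) = 13 + R (A(R) = -2 + (R + 15) = -2 + (15 + R) = 13 + R)
P = -360 (P = -3*6*(-4)*(-5) = -(-72)*(-5) = -3*120 = -360)
h(C, m) = -360 - C
h(A(-4), -45) + (-14118 + w)*(-16464 - 20980) = (-360 - (13 - 4)) + (-14118 - 14483)*(-16464 - 20980) = (-360 - 1*9) - 28601*(-37444) = (-360 - 9) + 1070935844 = -369 + 1070935844 = 1070935475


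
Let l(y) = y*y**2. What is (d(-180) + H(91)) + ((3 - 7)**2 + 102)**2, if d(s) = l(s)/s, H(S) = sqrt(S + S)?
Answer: 46324 + sqrt(182) ≈ 46338.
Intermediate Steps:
H(S) = sqrt(2)*sqrt(S) (H(S) = sqrt(2*S) = sqrt(2)*sqrt(S))
l(y) = y**3
d(s) = s**2 (d(s) = s**3/s = s**2)
(d(-180) + H(91)) + ((3 - 7)**2 + 102)**2 = ((-180)**2 + sqrt(2)*sqrt(91)) + ((3 - 7)**2 + 102)**2 = (32400 + sqrt(182)) + ((-4)**2 + 102)**2 = (32400 + sqrt(182)) + (16 + 102)**2 = (32400 + sqrt(182)) + 118**2 = (32400 + sqrt(182)) + 13924 = 46324 + sqrt(182)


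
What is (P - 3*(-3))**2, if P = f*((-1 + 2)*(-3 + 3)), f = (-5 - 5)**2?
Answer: 81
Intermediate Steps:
f = 100 (f = (-10)**2 = 100)
P = 0 (P = 100*((-1 + 2)*(-3 + 3)) = 100*(1*0) = 100*0 = 0)
(P - 3*(-3))**2 = (0 - 3*(-3))**2 = (0 + 9)**2 = 9**2 = 81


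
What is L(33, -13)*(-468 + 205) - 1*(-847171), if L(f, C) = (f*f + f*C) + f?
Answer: 664912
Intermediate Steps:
L(f, C) = f + f² + C*f (L(f, C) = (f² + C*f) + f = f + f² + C*f)
L(33, -13)*(-468 + 205) - 1*(-847171) = (33*(1 - 13 + 33))*(-468 + 205) - 1*(-847171) = (33*21)*(-263) + 847171 = 693*(-263) + 847171 = -182259 + 847171 = 664912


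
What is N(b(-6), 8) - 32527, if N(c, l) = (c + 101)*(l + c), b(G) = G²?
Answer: -26499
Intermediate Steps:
N(c, l) = (101 + c)*(c + l)
N(b(-6), 8) - 32527 = (((-6)²)² + 101*(-6)² + 101*8 + (-6)²*8) - 32527 = (36² + 101*36 + 808 + 36*8) - 32527 = (1296 + 3636 + 808 + 288) - 32527 = 6028 - 32527 = -26499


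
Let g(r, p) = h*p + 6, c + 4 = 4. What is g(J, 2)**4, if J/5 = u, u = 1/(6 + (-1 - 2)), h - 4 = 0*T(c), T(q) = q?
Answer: 38416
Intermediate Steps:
c = 0 (c = -4 + 4 = 0)
h = 4 (h = 4 + 0*0 = 4 + 0 = 4)
u = 1/3 (u = 1/(6 - 3) = 1/3 ≈ 0.33333)
J = 5/3 (J = 5*(1/3) = 5/3 ≈ 1.6667)
g(r, p) = 6 + 4*p (g(r, p) = 4*p + 6 = 6 + 4*p)
g(J, 2)**4 = (6 + 4*2)**4 = (6 + 8)**4 = 14**4 = 38416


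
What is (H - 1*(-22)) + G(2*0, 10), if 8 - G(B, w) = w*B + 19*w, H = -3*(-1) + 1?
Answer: -156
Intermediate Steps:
H = 4 (H = 3 + 1 = 4)
G(B, w) = 8 - 19*w - B*w (G(B, w) = 8 - (w*B + 19*w) = 8 - (B*w + 19*w) = 8 - (19*w + B*w) = 8 + (-19*w - B*w) = 8 - 19*w - B*w)
(H - 1*(-22)) + G(2*0, 10) = (4 - 1*(-22)) + (8 - 19*10 - 1*2*0*10) = (4 + 22) + (8 - 190 - 1*0*10) = 26 + (8 - 190 + 0) = 26 - 182 = -156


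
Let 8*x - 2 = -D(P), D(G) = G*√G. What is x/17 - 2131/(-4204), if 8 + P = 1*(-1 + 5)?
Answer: 18639/35734 + I/17 ≈ 0.5216 + 0.058824*I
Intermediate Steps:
P = -4 (P = -8 + 1*(-1 + 5) = -8 + 1*4 = -8 + 4 = -4)
D(G) = G^(3/2)
x = ¼ + I (x = ¼ + (-(-4)^(3/2))/8 = ¼ + (-(-8)*I)/8 = ¼ + (8*I)/8 = ¼ + I ≈ 0.25 + 1.0*I)
x/17 - 2131/(-4204) = (¼ + I)/17 - 2131/(-4204) = (¼ + I)*(1/17) - 2131*(-1/4204) = (1/68 + I/17) + 2131/4204 = 18639/35734 + I/17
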